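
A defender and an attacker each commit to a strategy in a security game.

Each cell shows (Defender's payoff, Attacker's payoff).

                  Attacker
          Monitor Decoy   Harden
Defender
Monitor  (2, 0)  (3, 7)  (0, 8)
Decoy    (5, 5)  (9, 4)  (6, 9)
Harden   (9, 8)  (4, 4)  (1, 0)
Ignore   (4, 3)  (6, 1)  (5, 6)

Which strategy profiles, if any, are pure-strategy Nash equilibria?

The pure Nash equilibria are (Decoy, Harden) and (Harden, Monitor).

Defender against Monitor: payoffs 2, 5, 9, 4 → best response Harden.
Defender against Decoy: payoffs 3, 9, 4, 6 → best response Decoy.
Defender against Harden: payoffs 0, 6, 1, 5 → best response Decoy.
Attacker against Monitor: payoffs 0, 7, 8 → best response Harden.
Attacker against Decoy: payoffs 5, 4, 9 → best response Harden.
Attacker against Harden: payoffs 8, 4, 0 → best response Monitor.
Attacker against Ignore: payoffs 3, 1, 6 → best response Harden.
Mutual best responses: (Decoy, Harden); (Harden, Monitor).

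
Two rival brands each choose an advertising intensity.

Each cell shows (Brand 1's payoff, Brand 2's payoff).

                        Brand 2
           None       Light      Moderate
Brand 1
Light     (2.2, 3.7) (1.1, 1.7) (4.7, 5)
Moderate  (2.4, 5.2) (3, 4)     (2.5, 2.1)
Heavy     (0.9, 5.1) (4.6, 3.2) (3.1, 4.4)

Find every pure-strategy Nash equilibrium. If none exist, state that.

Pure-strategy Nash equilibria: (Light, Moderate); (Moderate, None)

For each player, find the best response to each opponent profile; mutual best responses are the pure NE.
Brand 1 against None: payoffs 2.2, 2.4, 0.9 → best response Moderate.
Brand 1 against Light: payoffs 1.1, 3, 4.6 → best response Heavy.
Brand 1 against Moderate: payoffs 4.7, 2.5, 3.1 → best response Light.
Brand 2 against Light: payoffs 3.7, 1.7, 5 → best response Moderate.
Brand 2 against Moderate: payoffs 5.2, 4, 2.1 → best response None.
Brand 2 against Heavy: payoffs 5.1, 3.2, 4.4 → best response None.
Mutual best responses: (Light, Moderate); (Moderate, None).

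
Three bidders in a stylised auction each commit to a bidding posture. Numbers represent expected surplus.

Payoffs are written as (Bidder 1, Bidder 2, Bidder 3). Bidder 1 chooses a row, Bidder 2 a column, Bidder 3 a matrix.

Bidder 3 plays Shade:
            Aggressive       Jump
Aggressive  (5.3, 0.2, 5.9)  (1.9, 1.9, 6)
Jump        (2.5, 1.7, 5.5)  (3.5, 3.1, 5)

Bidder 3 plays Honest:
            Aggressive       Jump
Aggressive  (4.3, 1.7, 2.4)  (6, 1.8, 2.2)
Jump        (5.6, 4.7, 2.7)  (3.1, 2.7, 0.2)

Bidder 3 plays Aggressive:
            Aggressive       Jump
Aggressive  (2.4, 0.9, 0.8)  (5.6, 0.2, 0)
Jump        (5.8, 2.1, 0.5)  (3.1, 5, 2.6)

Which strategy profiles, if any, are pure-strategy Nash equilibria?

Pure NE: (Jump, Jump, Shade)

Bidder 1 against (Aggressive, Shade): payoffs 5.3, 2.5 → best response Aggressive.
Bidder 1 against (Aggressive, Honest): payoffs 4.3, 5.6 → best response Jump.
Bidder 1 against (Aggressive, Aggressive): payoffs 2.4, 5.8 → best response Jump.
Bidder 1 against (Jump, Shade): payoffs 1.9, 3.5 → best response Jump.
Bidder 1 against (Jump, Honest): payoffs 6, 3.1 → best response Aggressive.
Bidder 1 against (Jump, Aggressive): payoffs 5.6, 3.1 → best response Aggressive.
Bidder 2 against (Aggressive, Shade): payoffs 0.2, 1.9 → best response Jump.
Bidder 2 against (Aggressive, Honest): payoffs 1.7, 1.8 → best response Jump.
Bidder 2 against (Aggressive, Aggressive): payoffs 0.9, 0.2 → best response Aggressive.
Bidder 2 against (Jump, Shade): payoffs 1.7, 3.1 → best response Jump.
Bidder 2 against (Jump, Honest): payoffs 4.7, 2.7 → best response Aggressive.
Bidder 2 against (Jump, Aggressive): payoffs 2.1, 5 → best response Jump.
Bidder 3 against (Aggressive, Aggressive): payoffs 5.9, 2.4, 0.8 → best response Shade.
Bidder 3 against (Aggressive, Jump): payoffs 6, 2.2, 0 → best response Shade.
Bidder 3 against (Jump, Aggressive): payoffs 5.5, 2.7, 0.5 → best response Shade.
Bidder 3 against (Jump, Jump): payoffs 5, 0.2, 2.6 → best response Shade.
Mutual best responses: (Jump, Jump, Shade).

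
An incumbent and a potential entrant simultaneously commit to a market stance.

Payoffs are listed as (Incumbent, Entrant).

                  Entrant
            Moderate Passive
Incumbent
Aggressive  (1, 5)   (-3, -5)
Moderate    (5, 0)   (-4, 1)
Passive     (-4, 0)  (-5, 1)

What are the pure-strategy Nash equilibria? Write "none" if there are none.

No pure-strategy Nash equilibrium.

Incumbent against Moderate: payoffs 1, 5, -4 → best response Moderate.
Incumbent against Passive: payoffs -3, -4, -5 → best response Aggressive.
Entrant against Aggressive: payoffs 5, -5 → best response Moderate.
Entrant against Moderate: payoffs 0, 1 → best response Passive.
Entrant against Passive: payoffs 0, 1 → best response Passive.
No profile is a mutual best response for all players.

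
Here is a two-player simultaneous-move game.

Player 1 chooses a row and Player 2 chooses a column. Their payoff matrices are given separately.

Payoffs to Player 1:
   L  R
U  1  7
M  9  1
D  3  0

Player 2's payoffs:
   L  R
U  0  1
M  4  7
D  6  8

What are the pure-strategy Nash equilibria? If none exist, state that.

The unique pure-strategy Nash equilibrium is (U, R).

For each player, find the best response to each opponent profile; mutual best responses are the pure NE.
Player 1 against L: payoffs 1, 9, 3 → best response M.
Player 1 against R: payoffs 7, 1, 0 → best response U.
Player 2 against U: payoffs 0, 1 → best response R.
Player 2 against M: payoffs 4, 7 → best response R.
Player 2 against D: payoffs 6, 8 → best response R.
Mutual best responses: (U, R).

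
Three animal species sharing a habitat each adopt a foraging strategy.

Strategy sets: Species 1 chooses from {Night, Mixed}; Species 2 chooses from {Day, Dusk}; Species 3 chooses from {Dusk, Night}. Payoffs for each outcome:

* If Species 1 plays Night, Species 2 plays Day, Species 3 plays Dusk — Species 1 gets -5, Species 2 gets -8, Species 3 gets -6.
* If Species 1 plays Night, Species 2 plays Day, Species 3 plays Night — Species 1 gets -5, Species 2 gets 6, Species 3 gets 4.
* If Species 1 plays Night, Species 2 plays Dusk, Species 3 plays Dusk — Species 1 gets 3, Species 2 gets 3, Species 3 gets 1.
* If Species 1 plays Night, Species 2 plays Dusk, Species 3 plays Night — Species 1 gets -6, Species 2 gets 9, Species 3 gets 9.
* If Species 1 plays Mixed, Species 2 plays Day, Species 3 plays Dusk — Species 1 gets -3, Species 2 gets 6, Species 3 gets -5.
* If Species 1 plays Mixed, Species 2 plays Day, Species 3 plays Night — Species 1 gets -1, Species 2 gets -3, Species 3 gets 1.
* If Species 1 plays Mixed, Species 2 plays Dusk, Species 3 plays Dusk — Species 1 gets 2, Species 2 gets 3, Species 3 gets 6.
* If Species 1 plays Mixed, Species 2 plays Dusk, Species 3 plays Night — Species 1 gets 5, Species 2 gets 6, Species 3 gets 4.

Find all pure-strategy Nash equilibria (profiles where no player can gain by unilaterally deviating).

none

(Night, Day, Dusk): Species 1 can switch to Mixed (-5 → -3). Not NE.
(Night, Day, Night): Species 1 can switch to Mixed (-5 → -1). Not NE.
(Night, Dusk, Dusk): Species 3 can switch to Night (1 → 9). Not NE.
(Night, Dusk, Night): Species 1 can switch to Mixed (-6 → 5). Not NE.
(Mixed, Day, Dusk): Species 3 can switch to Night (-5 → 1). Not NE.
(Mixed, Day, Night): Species 2 can switch to Dusk (-3 → 6). Not NE.
(Mixed, Dusk, Dusk): Species 1 can switch to Night (2 → 3). Not NE.
(Mixed, Dusk, Night): Species 3 can switch to Dusk (4 → 6). Not NE.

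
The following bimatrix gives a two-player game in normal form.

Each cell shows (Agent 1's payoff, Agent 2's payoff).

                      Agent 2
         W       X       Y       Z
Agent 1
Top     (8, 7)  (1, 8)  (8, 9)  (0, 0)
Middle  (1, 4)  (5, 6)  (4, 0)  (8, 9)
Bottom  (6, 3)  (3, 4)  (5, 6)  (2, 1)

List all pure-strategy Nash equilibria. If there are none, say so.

Agent 1 against W: payoffs 8, 1, 6 → best response Top.
Agent 1 against X: payoffs 1, 5, 3 → best response Middle.
Agent 1 against Y: payoffs 8, 4, 5 → best response Top.
Agent 1 against Z: payoffs 0, 8, 2 → best response Middle.
Agent 2 against Top: payoffs 7, 8, 9, 0 → best response Y.
Agent 2 against Middle: payoffs 4, 6, 0, 9 → best response Z.
Agent 2 against Bottom: payoffs 3, 4, 6, 1 → best response Y.
Mutual best responses: (Top, Y); (Middle, Z).

The pure Nash equilibria are (Top, Y), (Middle, Z).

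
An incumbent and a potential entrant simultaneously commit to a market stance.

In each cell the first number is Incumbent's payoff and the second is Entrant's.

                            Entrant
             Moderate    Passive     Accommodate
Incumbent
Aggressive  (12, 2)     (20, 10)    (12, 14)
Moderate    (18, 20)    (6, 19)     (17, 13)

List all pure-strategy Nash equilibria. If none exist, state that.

(Moderate, Moderate)

Incumbent against Moderate: payoffs 12, 18 → best response Moderate.
Incumbent against Passive: payoffs 20, 6 → best response Aggressive.
Incumbent against Accommodate: payoffs 12, 17 → best response Moderate.
Entrant against Aggressive: payoffs 2, 10, 14 → best response Accommodate.
Entrant against Moderate: payoffs 20, 19, 13 → best response Moderate.
Mutual best responses: (Moderate, Moderate).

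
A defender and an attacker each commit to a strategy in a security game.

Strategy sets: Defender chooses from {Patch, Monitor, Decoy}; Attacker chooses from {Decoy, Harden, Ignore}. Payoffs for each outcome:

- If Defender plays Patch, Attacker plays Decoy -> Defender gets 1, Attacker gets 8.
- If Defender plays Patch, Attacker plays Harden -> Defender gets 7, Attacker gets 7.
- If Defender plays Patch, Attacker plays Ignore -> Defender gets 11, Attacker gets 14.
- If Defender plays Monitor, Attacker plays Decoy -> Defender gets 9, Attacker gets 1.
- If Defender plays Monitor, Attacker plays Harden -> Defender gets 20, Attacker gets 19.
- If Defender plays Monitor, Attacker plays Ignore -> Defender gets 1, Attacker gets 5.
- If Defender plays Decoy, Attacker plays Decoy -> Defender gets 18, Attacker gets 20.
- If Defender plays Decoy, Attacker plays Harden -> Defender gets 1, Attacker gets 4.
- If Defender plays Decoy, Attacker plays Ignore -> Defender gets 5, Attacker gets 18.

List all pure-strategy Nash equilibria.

The pure Nash equilibria are (Patch, Ignore); (Monitor, Harden); (Decoy, Decoy).

Defender against Decoy: payoffs 1, 9, 18 → best response Decoy.
Defender against Harden: payoffs 7, 20, 1 → best response Monitor.
Defender against Ignore: payoffs 11, 1, 5 → best response Patch.
Attacker against Patch: payoffs 8, 7, 14 → best response Ignore.
Attacker against Monitor: payoffs 1, 19, 5 → best response Harden.
Attacker against Decoy: payoffs 20, 4, 18 → best response Decoy.
Mutual best responses: (Patch, Ignore); (Monitor, Harden); (Decoy, Decoy).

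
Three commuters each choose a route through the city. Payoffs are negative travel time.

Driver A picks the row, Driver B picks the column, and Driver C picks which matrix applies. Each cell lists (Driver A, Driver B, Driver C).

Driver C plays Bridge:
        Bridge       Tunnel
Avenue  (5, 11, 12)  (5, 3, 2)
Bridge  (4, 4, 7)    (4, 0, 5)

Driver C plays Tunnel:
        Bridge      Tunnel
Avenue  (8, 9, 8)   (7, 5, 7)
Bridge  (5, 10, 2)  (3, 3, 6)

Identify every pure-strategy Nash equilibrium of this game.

Pure NE: (Avenue, Bridge, Bridge)

Driver A against (Bridge, Bridge): payoffs 5, 4 → best response Avenue.
Driver A against (Bridge, Tunnel): payoffs 8, 5 → best response Avenue.
Driver A against (Tunnel, Bridge): payoffs 5, 4 → best response Avenue.
Driver A against (Tunnel, Tunnel): payoffs 7, 3 → best response Avenue.
Driver B against (Avenue, Bridge): payoffs 11, 3 → best response Bridge.
Driver B against (Avenue, Tunnel): payoffs 9, 5 → best response Bridge.
Driver B against (Bridge, Bridge): payoffs 4, 0 → best response Bridge.
Driver B against (Bridge, Tunnel): payoffs 10, 3 → best response Bridge.
Driver C against (Avenue, Bridge): payoffs 12, 8 → best response Bridge.
Driver C against (Avenue, Tunnel): payoffs 2, 7 → best response Tunnel.
Driver C against (Bridge, Bridge): payoffs 7, 2 → best response Bridge.
Driver C against (Bridge, Tunnel): payoffs 5, 6 → best response Tunnel.
Mutual best responses: (Avenue, Bridge, Bridge).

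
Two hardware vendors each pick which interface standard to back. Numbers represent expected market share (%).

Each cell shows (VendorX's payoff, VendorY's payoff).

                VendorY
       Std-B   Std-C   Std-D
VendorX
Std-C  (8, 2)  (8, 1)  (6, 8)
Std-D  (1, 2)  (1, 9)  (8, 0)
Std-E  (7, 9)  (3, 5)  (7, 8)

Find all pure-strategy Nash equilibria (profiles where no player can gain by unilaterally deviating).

Check each profile: it is a Nash equilibrium iff no player can strictly gain by switching unilaterally.
(Std-C, Std-B): VendorY can switch to Std-D (2 → 8). Not NE.
(Std-C, Std-C): VendorY can switch to Std-B (1 → 2). Not NE.
(Std-C, Std-D): VendorX can switch to Std-D (6 → 8). Not NE.
(Std-D, Std-B): VendorX can switch to Std-C (1 → 8). Not NE.
(Std-D, Std-C): VendorX can switch to Std-C (1 → 8). Not NE.
(Std-D, Std-D): VendorY can switch to Std-B (0 → 2). Not NE.
(Std-E, Std-B): VendorX can switch to Std-C (7 → 8). Not NE.
(Std-E, Std-C): VendorX can switch to Std-C (3 → 8). Not NE.
(Std-E, Std-D): VendorX can switch to Std-D (7 → 8). Not NE.

This game has no pure Nash equilibrium.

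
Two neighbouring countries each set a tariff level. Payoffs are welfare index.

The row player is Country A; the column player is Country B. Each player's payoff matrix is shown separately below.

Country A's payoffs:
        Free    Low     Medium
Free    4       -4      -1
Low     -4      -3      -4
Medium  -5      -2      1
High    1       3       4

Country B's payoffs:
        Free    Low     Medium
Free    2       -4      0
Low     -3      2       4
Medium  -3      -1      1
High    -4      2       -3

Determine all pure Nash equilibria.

The pure Nash equilibria are (Free, Free); (High, Low).

Country A against Free: payoffs 4, -4, -5, 1 → best response Free.
Country A against Low: payoffs -4, -3, -2, 3 → best response High.
Country A against Medium: payoffs -1, -4, 1, 4 → best response High.
Country B against Free: payoffs 2, -4, 0 → best response Free.
Country B against Low: payoffs -3, 2, 4 → best response Medium.
Country B against Medium: payoffs -3, -1, 1 → best response Medium.
Country B against High: payoffs -4, 2, -3 → best response Low.
Mutual best responses: (Free, Free); (High, Low).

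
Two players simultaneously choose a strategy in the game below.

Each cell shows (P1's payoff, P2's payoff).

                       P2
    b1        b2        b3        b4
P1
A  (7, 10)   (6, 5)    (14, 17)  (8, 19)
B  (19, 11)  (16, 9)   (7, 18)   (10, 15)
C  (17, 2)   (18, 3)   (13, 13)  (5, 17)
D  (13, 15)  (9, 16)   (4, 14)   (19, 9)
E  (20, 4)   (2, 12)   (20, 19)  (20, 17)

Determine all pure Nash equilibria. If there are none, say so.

Pure NE: (E, b3)

(A, b1): P1 can switch to B (7 → 19). Not NE.
(A, b2): P1 can switch to B (6 → 16). Not NE.
(A, b3): P1 can switch to E (14 → 20). Not NE.
(A, b4): P1 can switch to B (8 → 10). Not NE.
(B, b1): P1 can switch to E (19 → 20). Not NE.
(B, b2): P1 can switch to C (16 → 18). Not NE.
(B, b3): P1 can switch to A (7 → 14). Not NE.
(B, b4): P1 can switch to D (10 → 19). Not NE.
(C, b1): P1 can switch to B (17 → 19). Not NE.
(C, b2): P2 can switch to b3 (3 → 13). Not NE.
(E, b3): P1 gets 20, best alternative 14; P2 gets 19, best alternative 17. No profitable deviation — NE.
(The remaining 9 profiles each have a profitable deviation by the same check.)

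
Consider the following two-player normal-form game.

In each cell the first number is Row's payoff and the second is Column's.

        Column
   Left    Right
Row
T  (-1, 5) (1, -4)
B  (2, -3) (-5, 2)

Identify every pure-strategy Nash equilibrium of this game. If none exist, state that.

none

For each strategy profile, look for a profitable unilateral deviation.
(T, Left): Row can switch to B (-1 → 2). Not NE.
(T, Right): Column can switch to Left (-4 → 5). Not NE.
(B, Left): Column can switch to Right (-3 → 2). Not NE.
(B, Right): Row can switch to T (-5 → 1). Not NE.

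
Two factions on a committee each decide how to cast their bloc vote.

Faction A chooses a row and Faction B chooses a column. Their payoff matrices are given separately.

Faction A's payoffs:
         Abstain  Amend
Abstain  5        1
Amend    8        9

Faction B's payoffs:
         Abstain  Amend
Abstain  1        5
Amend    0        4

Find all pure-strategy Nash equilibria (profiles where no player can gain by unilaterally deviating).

For each player, find the best response to each opponent profile; mutual best responses are the pure NE.
Faction A against Abstain: payoffs 5, 8 → best response Amend.
Faction A against Amend: payoffs 1, 9 → best response Amend.
Faction B against Abstain: payoffs 1, 5 → best response Amend.
Faction B against Amend: payoffs 0, 4 → best response Amend.
Mutual best responses: (Amend, Amend).

The unique pure-strategy Nash equilibrium is (Amend, Amend).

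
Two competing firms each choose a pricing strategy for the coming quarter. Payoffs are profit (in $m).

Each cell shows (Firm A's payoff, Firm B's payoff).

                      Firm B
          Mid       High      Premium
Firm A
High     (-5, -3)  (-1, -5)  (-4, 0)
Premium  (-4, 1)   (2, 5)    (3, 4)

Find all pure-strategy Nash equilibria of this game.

The unique pure-strategy Nash equilibrium is (Premium, High).

(High, Mid): Firm A can switch to Premium (-5 → -4). Not NE.
(High, High): Firm A can switch to Premium (-1 → 2). Not NE.
(High, Premium): Firm A can switch to Premium (-4 → 3). Not NE.
(Premium, Mid): Firm B can switch to High (1 → 5). Not NE.
(Premium, High): Firm A gets 2, best alternative -1; Firm B gets 5, best alternative 4. No profitable deviation — NE.
(Premium, Premium): Firm B can switch to High (4 → 5). Not NE.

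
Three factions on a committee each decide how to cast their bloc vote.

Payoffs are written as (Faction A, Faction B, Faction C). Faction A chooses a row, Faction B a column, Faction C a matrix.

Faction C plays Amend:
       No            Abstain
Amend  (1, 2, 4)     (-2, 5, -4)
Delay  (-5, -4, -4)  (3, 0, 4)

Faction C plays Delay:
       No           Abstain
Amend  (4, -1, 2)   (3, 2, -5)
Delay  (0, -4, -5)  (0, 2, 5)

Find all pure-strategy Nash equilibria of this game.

Faction A against (No, Amend): payoffs 1, -5 → best response Amend.
Faction A against (No, Delay): payoffs 4, 0 → best response Amend.
Faction A against (Abstain, Amend): payoffs -2, 3 → best response Delay.
Faction A against (Abstain, Delay): payoffs 3, 0 → best response Amend.
Faction B against (Amend, Amend): payoffs 2, 5 → best response Abstain.
Faction B against (Amend, Delay): payoffs -1, 2 → best response Abstain.
Faction B against (Delay, Amend): payoffs -4, 0 → best response Abstain.
Faction B against (Delay, Delay): payoffs -4, 2 → best response Abstain.
Faction C against (Amend, No): payoffs 4, 2 → best response Amend.
Faction C against (Amend, Abstain): payoffs -4, -5 → best response Amend.
Faction C against (Delay, No): payoffs -4, -5 → best response Amend.
Faction C against (Delay, Abstain): payoffs 4, 5 → best response Delay.
No profile is a mutual best response for all players.

There is no pure-strategy Nash equilibrium.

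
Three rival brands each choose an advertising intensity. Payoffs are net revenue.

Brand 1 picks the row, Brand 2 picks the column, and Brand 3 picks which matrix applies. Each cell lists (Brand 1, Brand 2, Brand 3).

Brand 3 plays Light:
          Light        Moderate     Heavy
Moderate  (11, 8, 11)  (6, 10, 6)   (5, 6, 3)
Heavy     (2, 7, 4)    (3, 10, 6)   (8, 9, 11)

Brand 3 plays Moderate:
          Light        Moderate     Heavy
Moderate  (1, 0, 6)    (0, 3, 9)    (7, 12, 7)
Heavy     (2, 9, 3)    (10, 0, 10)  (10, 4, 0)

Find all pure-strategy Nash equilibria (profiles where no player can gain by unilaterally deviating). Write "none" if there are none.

(Moderate, Light, Light): Brand 2 can switch to Moderate (8 → 10). Not NE.
(Moderate, Light, Moderate): Brand 1 can switch to Heavy (1 → 2). Not NE.
(Moderate, Moderate, Light): Brand 3 can switch to Moderate (6 → 9). Not NE.
(Moderate, Moderate, Moderate): Brand 1 can switch to Heavy (0 → 10). Not NE.
(Moderate, Heavy, Light): Brand 1 can switch to Heavy (5 → 8). Not NE.
(Moderate, Heavy, Moderate): Brand 1 can switch to Heavy (7 → 10). Not NE.
(Heavy, Light, Light): Brand 1 can switch to Moderate (2 → 11). Not NE.
(Heavy, Light, Moderate): Brand 3 can switch to Light (3 → 4). Not NE.
(The remaining 4 profiles each have a profitable deviation by the same check.)

This game has no pure Nash equilibrium.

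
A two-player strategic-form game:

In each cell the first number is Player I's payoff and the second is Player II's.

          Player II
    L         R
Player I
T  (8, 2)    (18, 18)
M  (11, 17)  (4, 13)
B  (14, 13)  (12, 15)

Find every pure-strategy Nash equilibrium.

The unique pure-strategy Nash equilibrium is (T, R).

Check each profile: it is a Nash equilibrium iff no player can strictly gain by switching unilaterally.
(T, L): Player I can switch to M (8 → 11). Not NE.
(T, R): Player I gets 18, best alternative 12; Player II gets 18, best alternative 2. No profitable deviation — NE.
(M, L): Player I can switch to B (11 → 14). Not NE.
(M, R): Player I can switch to T (4 → 18). Not NE.
(B, L): Player II can switch to R (13 → 15). Not NE.
(B, R): Player I can switch to T (12 → 18). Not NE.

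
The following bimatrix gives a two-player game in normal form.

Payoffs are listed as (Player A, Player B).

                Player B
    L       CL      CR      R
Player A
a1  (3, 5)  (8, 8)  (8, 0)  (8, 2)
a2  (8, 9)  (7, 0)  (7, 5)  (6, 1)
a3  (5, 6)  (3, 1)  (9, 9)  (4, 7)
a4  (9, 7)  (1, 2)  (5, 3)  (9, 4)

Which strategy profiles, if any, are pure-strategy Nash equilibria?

Check each profile: it is a Nash equilibrium iff no player can strictly gain by switching unilaterally.
(a1, L): Player A can switch to a2 (3 → 8). Not NE.
(a1, CL): Player A gets 8, best alternative 7; Player B gets 8, best alternative 5. No profitable deviation — NE.
(a1, CR): Player A can switch to a3 (8 → 9). Not NE.
(a1, R): Player A can switch to a4 (8 → 9). Not NE.
(a2, L): Player A can switch to a4 (8 → 9). Not NE.
(a2, CL): Player A can switch to a1 (7 → 8). Not NE.
(a2, CR): Player A can switch to a1 (7 → 8). Not NE.
(a2, R): Player A can switch to a1 (6 → 8). Not NE.
(a3, L): Player A can switch to a2 (5 → 8). Not NE.
(a3, CL): Player A can switch to a1 (3 → 8). Not NE.
(a3, CR): Player A gets 9, best alternative 8; Player B gets 9, best alternative 7. No profitable deviation — NE.
(a3, R): Player A can switch to a1 (4 → 8). Not NE.
(a4, L): Player A gets 9, best alternative 8; Player B gets 7, best alternative 4. No profitable deviation — NE.
(a4, CL): Player A can switch to a1 (1 → 8). Not NE.
(a4, CR): Player A can switch to a1 (5 → 8). Not NE.
(The remaining 1 profile has a profitable deviation by the same check.)

Pure-strategy Nash equilibria: (a1, CL); (a3, CR); (a4, L)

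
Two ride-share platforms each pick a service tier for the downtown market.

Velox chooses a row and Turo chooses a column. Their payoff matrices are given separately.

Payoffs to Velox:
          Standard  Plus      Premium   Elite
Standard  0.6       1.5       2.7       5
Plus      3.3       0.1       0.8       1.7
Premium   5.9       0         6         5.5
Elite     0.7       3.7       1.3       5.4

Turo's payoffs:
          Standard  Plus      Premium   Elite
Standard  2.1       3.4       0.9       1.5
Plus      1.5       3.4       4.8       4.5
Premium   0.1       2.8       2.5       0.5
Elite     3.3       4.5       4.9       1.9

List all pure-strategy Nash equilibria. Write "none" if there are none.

Velox against Standard: payoffs 0.6, 3.3, 5.9, 0.7 → best response Premium.
Velox against Plus: payoffs 1.5, 0.1, 0, 3.7 → best response Elite.
Velox against Premium: payoffs 2.7, 0.8, 6, 1.3 → best response Premium.
Velox against Elite: payoffs 5, 1.7, 5.5, 5.4 → best response Premium.
Turo against Standard: payoffs 2.1, 3.4, 0.9, 1.5 → best response Plus.
Turo against Plus: payoffs 1.5, 3.4, 4.8, 4.5 → best response Premium.
Turo against Premium: payoffs 0.1, 2.8, 2.5, 0.5 → best response Plus.
Turo against Elite: payoffs 3.3, 4.5, 4.9, 1.9 → best response Premium.
No profile is a mutual best response for all players.

There is no pure-strategy Nash equilibrium.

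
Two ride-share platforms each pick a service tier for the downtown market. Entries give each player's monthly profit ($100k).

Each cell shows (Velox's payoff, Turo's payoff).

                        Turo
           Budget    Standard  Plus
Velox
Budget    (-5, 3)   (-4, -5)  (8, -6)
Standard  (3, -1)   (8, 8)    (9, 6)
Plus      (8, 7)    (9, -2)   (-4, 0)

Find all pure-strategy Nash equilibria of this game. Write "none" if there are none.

(Budget, Budget): Velox can switch to Standard (-5 → 3). Not NE.
(Budget, Standard): Velox can switch to Standard (-4 → 8). Not NE.
(Budget, Plus): Velox can switch to Standard (8 → 9). Not NE.
(Standard, Budget): Velox can switch to Plus (3 → 8). Not NE.
(Standard, Standard): Velox can switch to Plus (8 → 9). Not NE.
(Standard, Plus): Turo can switch to Standard (6 → 8). Not NE.
(Plus, Budget): Velox gets 8, best alternative 3; Turo gets 7, best alternative 0. No profitable deviation — NE.
(The remaining 2 profiles each have a profitable deviation by the same check.)

The unique pure-strategy Nash equilibrium is (Plus, Budget).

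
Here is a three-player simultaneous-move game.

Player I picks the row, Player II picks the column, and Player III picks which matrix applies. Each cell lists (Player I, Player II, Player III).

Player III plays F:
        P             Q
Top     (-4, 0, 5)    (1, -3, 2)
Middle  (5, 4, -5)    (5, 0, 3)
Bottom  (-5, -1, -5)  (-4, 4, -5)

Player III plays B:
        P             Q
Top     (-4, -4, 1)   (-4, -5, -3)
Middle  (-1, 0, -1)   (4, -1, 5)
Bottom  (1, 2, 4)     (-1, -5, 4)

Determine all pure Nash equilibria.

(Bottom, P, B)

(Top, P, F): Player I can switch to Middle (-4 → 5). Not NE.
(Top, P, B): Player I can switch to Middle (-4 → -1). Not NE.
(Top, Q, F): Player I can switch to Middle (1 → 5). Not NE.
(Top, Q, B): Player I can switch to Middle (-4 → 4). Not NE.
(Middle, P, F): Player III can switch to B (-5 → -1). Not NE.
(Middle, P, B): Player I can switch to Bottom (-1 → 1). Not NE.
(Middle, Q, F): Player II can switch to P (0 → 4). Not NE.
(Middle, Q, B): Player II can switch to P (-1 → 0). Not NE.
(Bottom, P, F): Player I can switch to Top (-5 → -4). Not NE.
(Bottom, P, B): Player I gets 1, best alternative -1; Player II gets 2, best alternative -5; Player III gets 4, best alternative -5. No profitable deviation — NE.
(Bottom, Q, F): Player I can switch to Top (-4 → 1). Not NE.
(Bottom, Q, B): Player I can switch to Middle (-1 → 4). Not NE.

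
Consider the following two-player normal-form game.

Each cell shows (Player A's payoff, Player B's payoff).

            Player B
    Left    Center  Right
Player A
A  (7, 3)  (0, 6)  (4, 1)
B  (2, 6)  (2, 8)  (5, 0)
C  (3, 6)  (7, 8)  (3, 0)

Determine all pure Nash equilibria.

Pure NE: (C, Center)

Mark each player's best response to every combination of opponents' strategies; a profile where every player is best-responding is a pure Nash equilibrium.
Player A against Left: payoffs 7, 2, 3 → best response A.
Player A against Center: payoffs 0, 2, 7 → best response C.
Player A against Right: payoffs 4, 5, 3 → best response B.
Player B against A: payoffs 3, 6, 1 → best response Center.
Player B against B: payoffs 6, 8, 0 → best response Center.
Player B against C: payoffs 6, 8, 0 → best response Center.
Mutual best responses: (C, Center).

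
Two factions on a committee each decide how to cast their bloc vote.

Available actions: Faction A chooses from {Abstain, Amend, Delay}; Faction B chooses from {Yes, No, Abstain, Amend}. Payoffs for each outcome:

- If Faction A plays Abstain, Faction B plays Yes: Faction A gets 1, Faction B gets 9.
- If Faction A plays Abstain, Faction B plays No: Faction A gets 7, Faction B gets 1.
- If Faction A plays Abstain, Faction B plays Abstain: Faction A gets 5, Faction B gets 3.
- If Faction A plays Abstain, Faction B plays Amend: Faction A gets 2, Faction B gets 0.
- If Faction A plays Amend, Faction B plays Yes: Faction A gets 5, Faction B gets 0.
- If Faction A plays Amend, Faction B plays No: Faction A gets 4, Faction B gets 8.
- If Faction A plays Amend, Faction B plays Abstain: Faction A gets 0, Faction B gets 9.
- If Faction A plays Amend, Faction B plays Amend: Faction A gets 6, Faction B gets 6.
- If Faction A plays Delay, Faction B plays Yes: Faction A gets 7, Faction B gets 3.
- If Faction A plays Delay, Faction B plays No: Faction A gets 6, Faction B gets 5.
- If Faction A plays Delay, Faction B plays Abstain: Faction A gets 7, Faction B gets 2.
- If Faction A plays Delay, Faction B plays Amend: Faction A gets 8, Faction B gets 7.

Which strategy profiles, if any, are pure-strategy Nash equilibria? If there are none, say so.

(Abstain, Yes): Faction A can switch to Amend (1 → 5). Not NE.
(Abstain, No): Faction B can switch to Yes (1 → 9). Not NE.
(Abstain, Abstain): Faction A can switch to Delay (5 → 7). Not NE.
(Abstain, Amend): Faction A can switch to Amend (2 → 6). Not NE.
(Amend, Yes): Faction A can switch to Delay (5 → 7). Not NE.
(Amend, No): Faction A can switch to Abstain (4 → 7). Not NE.
(Delay, Amend): Faction A gets 8, best alternative 6; Faction B gets 7, best alternative 5. No profitable deviation — NE.
(The remaining 5 profiles each have a profitable deviation by the same check.)

Pure NE: (Delay, Amend)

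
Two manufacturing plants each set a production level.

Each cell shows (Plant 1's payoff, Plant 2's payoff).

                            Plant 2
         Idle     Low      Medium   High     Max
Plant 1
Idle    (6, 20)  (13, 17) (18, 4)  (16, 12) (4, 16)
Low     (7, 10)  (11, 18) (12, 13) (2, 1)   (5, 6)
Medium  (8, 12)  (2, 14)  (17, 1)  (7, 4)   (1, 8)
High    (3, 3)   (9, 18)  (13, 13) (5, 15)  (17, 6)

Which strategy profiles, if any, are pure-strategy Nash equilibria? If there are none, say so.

Plant 1 against Idle: payoffs 6, 7, 8, 3 → best response Medium.
Plant 1 against Low: payoffs 13, 11, 2, 9 → best response Idle.
Plant 1 against Medium: payoffs 18, 12, 17, 13 → best response Idle.
Plant 1 against High: payoffs 16, 2, 7, 5 → best response Idle.
Plant 1 against Max: payoffs 4, 5, 1, 17 → best response High.
Plant 2 against Idle: payoffs 20, 17, 4, 12, 16 → best response Idle.
Plant 2 against Low: payoffs 10, 18, 13, 1, 6 → best response Low.
Plant 2 against Medium: payoffs 12, 14, 1, 4, 8 → best response Low.
Plant 2 against High: payoffs 3, 18, 13, 15, 6 → best response Low.
No profile is a mutual best response for all players.

There is no pure-strategy Nash equilibrium.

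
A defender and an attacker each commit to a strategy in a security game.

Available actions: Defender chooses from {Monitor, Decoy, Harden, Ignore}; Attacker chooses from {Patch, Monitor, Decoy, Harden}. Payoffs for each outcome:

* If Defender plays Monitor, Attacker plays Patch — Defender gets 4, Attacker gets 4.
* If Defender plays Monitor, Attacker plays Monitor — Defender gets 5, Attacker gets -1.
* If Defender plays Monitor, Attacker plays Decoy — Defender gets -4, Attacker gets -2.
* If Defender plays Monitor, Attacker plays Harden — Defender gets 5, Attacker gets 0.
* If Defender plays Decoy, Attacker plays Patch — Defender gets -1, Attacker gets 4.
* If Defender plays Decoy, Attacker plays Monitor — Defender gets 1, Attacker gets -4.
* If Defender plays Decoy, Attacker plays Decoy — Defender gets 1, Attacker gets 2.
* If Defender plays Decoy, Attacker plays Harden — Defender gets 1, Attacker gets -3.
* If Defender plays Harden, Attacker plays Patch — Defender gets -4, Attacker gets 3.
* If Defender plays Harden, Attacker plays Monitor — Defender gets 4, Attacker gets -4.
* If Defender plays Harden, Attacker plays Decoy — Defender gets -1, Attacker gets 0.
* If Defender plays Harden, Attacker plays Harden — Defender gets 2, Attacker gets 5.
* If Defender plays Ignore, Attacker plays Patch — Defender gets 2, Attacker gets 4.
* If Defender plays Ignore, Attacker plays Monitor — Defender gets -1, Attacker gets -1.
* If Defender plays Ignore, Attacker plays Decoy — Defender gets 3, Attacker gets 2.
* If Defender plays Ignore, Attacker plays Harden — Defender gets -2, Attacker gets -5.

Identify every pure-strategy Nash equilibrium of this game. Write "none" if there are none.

For each strategy profile, look for a profitable unilateral deviation.
(Monitor, Patch): Defender gets 4, best alternative 2; Attacker gets 4, best alternative 0. No profitable deviation — NE.
(Monitor, Monitor): Attacker can switch to Patch (-1 → 4). Not NE.
(Monitor, Decoy): Defender can switch to Decoy (-4 → 1). Not NE.
(Monitor, Harden): Attacker can switch to Patch (0 → 4). Not NE.
(Decoy, Patch): Defender can switch to Monitor (-1 → 4). Not NE.
(Decoy, Monitor): Defender can switch to Monitor (1 → 5). Not NE.
(Decoy, Decoy): Defender can switch to Ignore (1 → 3). Not NE.
(Decoy, Harden): Defender can switch to Monitor (1 → 5). Not NE.
(Harden, Patch): Defender can switch to Monitor (-4 → 4). Not NE.
(Harden, Monitor): Defender can switch to Monitor (4 → 5). Not NE.
(Harden, Decoy): Defender can switch to Decoy (-1 → 1). Not NE.
(The remaining 5 profiles each have a profitable deviation by the same check.)

Pure NE: (Monitor, Patch)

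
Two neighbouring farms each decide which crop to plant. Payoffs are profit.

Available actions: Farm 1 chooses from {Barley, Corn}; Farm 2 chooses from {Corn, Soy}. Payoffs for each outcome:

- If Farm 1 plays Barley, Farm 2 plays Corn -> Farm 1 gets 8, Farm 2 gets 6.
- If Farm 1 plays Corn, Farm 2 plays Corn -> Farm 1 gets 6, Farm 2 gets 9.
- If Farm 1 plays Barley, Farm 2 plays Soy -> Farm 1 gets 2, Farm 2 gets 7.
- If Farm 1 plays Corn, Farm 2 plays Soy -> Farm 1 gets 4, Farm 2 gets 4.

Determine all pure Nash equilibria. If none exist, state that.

Mark each player's best response to every combination of opponents' strategies; a profile where every player is best-responding is a pure Nash equilibrium.
Farm 1 against Corn: payoffs 8, 6 → best response Barley.
Farm 1 against Soy: payoffs 2, 4 → best response Corn.
Farm 2 against Barley: payoffs 6, 7 → best response Soy.
Farm 2 against Corn: payoffs 9, 4 → best response Corn.
No profile is a mutual best response for all players.

There is no pure-strategy Nash equilibrium.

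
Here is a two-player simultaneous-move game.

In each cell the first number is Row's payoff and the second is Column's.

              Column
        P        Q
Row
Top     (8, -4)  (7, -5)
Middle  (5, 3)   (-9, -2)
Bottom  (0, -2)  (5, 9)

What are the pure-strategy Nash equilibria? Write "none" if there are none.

Pure NE: (Top, P)

For each strategy profile, look for a profitable unilateral deviation.
(Top, P): Row gets 8, best alternative 5; Column gets -4, best alternative -5. No profitable deviation — NE.
(Top, Q): Column can switch to P (-5 → -4). Not NE.
(Middle, P): Row can switch to Top (5 → 8). Not NE.
(Middle, Q): Row can switch to Top (-9 → 7). Not NE.
(Bottom, P): Row can switch to Top (0 → 8). Not NE.
(Bottom, Q): Row can switch to Top (5 → 7). Not NE.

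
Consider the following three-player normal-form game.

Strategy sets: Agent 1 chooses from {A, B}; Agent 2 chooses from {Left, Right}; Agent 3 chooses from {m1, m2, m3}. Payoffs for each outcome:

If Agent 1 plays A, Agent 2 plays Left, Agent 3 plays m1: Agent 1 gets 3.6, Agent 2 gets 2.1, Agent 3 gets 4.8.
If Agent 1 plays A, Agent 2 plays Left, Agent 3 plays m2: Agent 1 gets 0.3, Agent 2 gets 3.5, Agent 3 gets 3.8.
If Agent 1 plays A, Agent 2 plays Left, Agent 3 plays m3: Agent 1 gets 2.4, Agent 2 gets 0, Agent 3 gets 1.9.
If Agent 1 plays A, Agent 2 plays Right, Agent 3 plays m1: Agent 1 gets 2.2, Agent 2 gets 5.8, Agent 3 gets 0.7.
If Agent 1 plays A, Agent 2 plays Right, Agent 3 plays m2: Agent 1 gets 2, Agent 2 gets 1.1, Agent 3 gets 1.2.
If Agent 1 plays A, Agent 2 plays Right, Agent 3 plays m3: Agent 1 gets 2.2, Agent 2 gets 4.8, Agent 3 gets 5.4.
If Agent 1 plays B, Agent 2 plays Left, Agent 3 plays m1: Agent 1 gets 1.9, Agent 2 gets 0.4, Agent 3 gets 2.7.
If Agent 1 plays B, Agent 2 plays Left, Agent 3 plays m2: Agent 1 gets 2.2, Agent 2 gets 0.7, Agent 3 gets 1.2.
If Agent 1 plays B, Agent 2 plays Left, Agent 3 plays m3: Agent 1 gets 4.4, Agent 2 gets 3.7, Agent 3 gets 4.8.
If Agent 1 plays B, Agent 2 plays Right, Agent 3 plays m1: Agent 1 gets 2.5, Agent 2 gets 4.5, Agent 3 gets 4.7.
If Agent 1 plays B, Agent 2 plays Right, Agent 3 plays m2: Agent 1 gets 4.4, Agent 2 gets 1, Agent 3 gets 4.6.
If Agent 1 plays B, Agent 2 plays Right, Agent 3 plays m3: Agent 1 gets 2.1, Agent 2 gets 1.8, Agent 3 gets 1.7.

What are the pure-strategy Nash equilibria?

(A, Right, m3) and (B, Left, m3) and (B, Right, m1)

For each player, find the best response to each opponent profile; mutual best responses are the pure NE.
Agent 1 against (Left, m1): payoffs 3.6, 1.9 → best response A.
Agent 1 against (Left, m2): payoffs 0.3, 2.2 → best response B.
Agent 1 against (Left, m3): payoffs 2.4, 4.4 → best response B.
Agent 1 against (Right, m1): payoffs 2.2, 2.5 → best response B.
Agent 1 against (Right, m2): payoffs 2, 4.4 → best response B.
Agent 1 against (Right, m3): payoffs 2.2, 2.1 → best response A.
Agent 2 against (A, m1): payoffs 2.1, 5.8 → best response Right.
Agent 2 against (A, m2): payoffs 3.5, 1.1 → best response Left.
Agent 2 against (A, m3): payoffs 0, 4.8 → best response Right.
Agent 2 against (B, m1): payoffs 0.4, 4.5 → best response Right.
Agent 2 against (B, m2): payoffs 0.7, 1 → best response Right.
Agent 2 against (B, m3): payoffs 3.7, 1.8 → best response Left.
Agent 3 against (A, Left): payoffs 4.8, 3.8, 1.9 → best response m1.
Agent 3 against (A, Right): payoffs 0.7, 1.2, 5.4 → best response m3.
Agent 3 against (B, Left): payoffs 2.7, 1.2, 4.8 → best response m3.
Agent 3 against (B, Right): payoffs 4.7, 4.6, 1.7 → best response m1.
Mutual best responses: (A, Right, m3); (B, Left, m3); (B, Right, m1).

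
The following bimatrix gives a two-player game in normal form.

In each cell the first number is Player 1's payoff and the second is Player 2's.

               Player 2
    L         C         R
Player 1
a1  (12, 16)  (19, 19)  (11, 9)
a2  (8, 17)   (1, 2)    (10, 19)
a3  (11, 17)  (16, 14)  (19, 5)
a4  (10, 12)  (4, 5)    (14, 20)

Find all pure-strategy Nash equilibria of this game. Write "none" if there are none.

(a1, C)

Mark each player's best response to every combination of opponents' strategies; a profile where every player is best-responding is a pure Nash equilibrium.
Player 1 against L: payoffs 12, 8, 11, 10 → best response a1.
Player 1 against C: payoffs 19, 1, 16, 4 → best response a1.
Player 1 against R: payoffs 11, 10, 19, 14 → best response a3.
Player 2 against a1: payoffs 16, 19, 9 → best response C.
Player 2 against a2: payoffs 17, 2, 19 → best response R.
Player 2 against a3: payoffs 17, 14, 5 → best response L.
Player 2 against a4: payoffs 12, 5, 20 → best response R.
Mutual best responses: (a1, C).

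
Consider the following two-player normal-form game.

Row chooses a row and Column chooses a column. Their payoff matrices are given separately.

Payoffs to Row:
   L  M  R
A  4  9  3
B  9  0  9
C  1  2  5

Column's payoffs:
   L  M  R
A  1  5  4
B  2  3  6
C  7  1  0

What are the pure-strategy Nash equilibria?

(A, L): Row can switch to B (4 → 9). Not NE.
(A, M): Row gets 9, best alternative 2; Column gets 5, best alternative 4. No profitable deviation — NE.
(A, R): Row can switch to B (3 → 9). Not NE.
(B, L): Column can switch to M (2 → 3). Not NE.
(B, M): Row can switch to A (0 → 9). Not NE.
(B, R): Row gets 9, best alternative 5; Column gets 6, best alternative 3. No profitable deviation — NE.
(C, L): Row can switch to A (1 → 4). Not NE.
(C, M): Row can switch to A (2 → 9). Not NE.
(C, R): Row can switch to B (5 → 9). Not NE.

The pure Nash equilibria are (A, M); (B, R).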